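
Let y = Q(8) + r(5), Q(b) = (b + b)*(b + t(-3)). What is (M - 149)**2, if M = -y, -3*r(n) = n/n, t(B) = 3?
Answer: 948676/9 ≈ 1.0541e+5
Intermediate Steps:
r(n) = -1/3 (r(n) = -n/(3*n) = -1/3*1 = -1/3)
Q(b) = 2*b*(3 + b) (Q(b) = (b + b)*(b + 3) = (2*b)*(3 + b) = 2*b*(3 + b))
y = 527/3 (y = 2*8*(3 + 8) - 1/3 = 2*8*11 - 1/3 = 176 - 1/3 = 527/3 ≈ 175.67)
M = -527/3 (M = -1*527/3 = -527/3 ≈ -175.67)
(M - 149)**2 = (-527/3 - 149)**2 = (-974/3)**2 = 948676/9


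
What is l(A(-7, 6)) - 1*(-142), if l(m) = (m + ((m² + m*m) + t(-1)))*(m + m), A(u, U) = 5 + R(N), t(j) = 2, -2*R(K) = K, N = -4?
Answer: 1640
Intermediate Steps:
R(K) = -K/2
A(u, U) = 7 (A(u, U) = 5 - ½*(-4) = 5 + 2 = 7)
l(m) = 2*m*(2 + m + 2*m²) (l(m) = (m + ((m² + m*m) + 2))*(m + m) = (m + ((m² + m²) + 2))*(2*m) = (m + (2*m² + 2))*(2*m) = (m + (2 + 2*m²))*(2*m) = (2 + m + 2*m²)*(2*m) = 2*m*(2 + m + 2*m²))
l(A(-7, 6)) - 1*(-142) = 2*7*(2 + 7 + 2*7²) - 1*(-142) = 2*7*(2 + 7 + 2*49) + 142 = 2*7*(2 + 7 + 98) + 142 = 2*7*107 + 142 = 1498 + 142 = 1640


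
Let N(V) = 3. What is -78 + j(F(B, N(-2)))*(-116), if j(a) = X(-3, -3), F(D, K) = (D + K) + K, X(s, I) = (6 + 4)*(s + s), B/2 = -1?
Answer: 6882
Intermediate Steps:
B = -2 (B = 2*(-1) = -2)
X(s, I) = 20*s (X(s, I) = 10*(2*s) = 20*s)
F(D, K) = D + 2*K
j(a) = -60 (j(a) = 20*(-3) = -60)
-78 + j(F(B, N(-2)))*(-116) = -78 - 60*(-116) = -78 + 6960 = 6882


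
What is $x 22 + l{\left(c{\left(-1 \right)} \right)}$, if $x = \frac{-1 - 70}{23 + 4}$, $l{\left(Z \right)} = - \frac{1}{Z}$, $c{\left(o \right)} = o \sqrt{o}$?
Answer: $- \frac{1562}{27} - i \approx -57.852 - 1.0 i$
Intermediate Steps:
$c{\left(o \right)} = o^{\frac{3}{2}}$
$x = - \frac{71}{27} \approx -2.6296$
$x 22 + l{\left(c{\left(-1 \right)} \right)} = \left(- \frac{71}{27}\right) 22 - \frac{1}{\left(-1\right)^{\frac{3}{2}}} = - \frac{1562}{27} - \frac{1}{\left(-1\right) i} = - \frac{1562}{27} - i$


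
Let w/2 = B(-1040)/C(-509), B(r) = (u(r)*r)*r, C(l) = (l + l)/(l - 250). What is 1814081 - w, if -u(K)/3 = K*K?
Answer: 2663768864487229/509 ≈ 5.2333e+12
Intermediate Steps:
u(K) = -3*K² (u(K) = -3*K*K = -3*K²)
C(l) = 2*l/(-250 + l) (C(l) = (2*l)/(-250 + l) = 2*l/(-250 + l))
B(r) = -3*r⁴ (B(r) = ((-3*r²)*r)*r = (-3*r³)*r = -3*r⁴)
w = -2663767941120000/509 (w = 2*((-3*(-1040)⁴)/((2*(-509)/(-250 - 509)))) = 2*((-3*1169858560000)/((2*(-509)/(-759)))) = 2*(-3509575680000/(2*(-509)*(-1/759))) = 2*(-3509575680000/1018/759) = 2*(-3509575680000*759/1018) = 2*(-1331883970560000/509) = -2663767941120000/509 ≈ -5.2333e+12)
1814081 - w = 1814081 - 1*(-2663767941120000/509) = 1814081 + 2663767941120000/509 = 2663768864487229/509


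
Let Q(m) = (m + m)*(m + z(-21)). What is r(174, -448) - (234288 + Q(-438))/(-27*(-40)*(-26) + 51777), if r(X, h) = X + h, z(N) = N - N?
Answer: -790106/2633 ≈ -300.08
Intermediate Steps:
z(N) = 0
Q(m) = 2*m**2 (Q(m) = (m + m)*(m + 0) = (2*m)*m = 2*m**2)
r(174, -448) - (234288 + Q(-438))/(-27*(-40)*(-26) + 51777) = (174 - 448) - (234288 + 2*(-438)**2)/(-27*(-40)*(-26) + 51777) = -274 - (234288 + 2*191844)/(1080*(-26) + 51777) = -274 - (234288 + 383688)/(-28080 + 51777) = -274 - 617976/23697 = -274 - 1*68664/2633 = -274 - 68664/2633 = -790106/2633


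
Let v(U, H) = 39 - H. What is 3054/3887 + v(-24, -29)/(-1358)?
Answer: 1941508/2639273 ≈ 0.73562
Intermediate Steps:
3054/3887 + v(-24, -29)/(-1358) = 3054/3887 + (39 - 1*(-29))/(-1358) = 3054*(1/3887) + (39 + 29)*(-1/1358) = 3054/3887 + 68*(-1/1358) = 3054/3887 - 34/679 = 1941508/2639273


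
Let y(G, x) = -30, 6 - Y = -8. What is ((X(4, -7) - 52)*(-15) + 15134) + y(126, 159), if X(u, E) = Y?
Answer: 15674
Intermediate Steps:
Y = 14 (Y = 6 - 1*(-8) = 6 + 8 = 14)
X(u, E) = 14
((X(4, -7) - 52)*(-15) + 15134) + y(126, 159) = ((14 - 52)*(-15) + 15134) - 30 = (-38*(-15) + 15134) - 30 = (570 + 15134) - 30 = 15704 - 30 = 15674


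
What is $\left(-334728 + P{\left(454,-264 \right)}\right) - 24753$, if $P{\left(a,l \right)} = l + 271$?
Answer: $-359474$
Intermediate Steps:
$P{\left(a,l \right)} = 271 + l$
$\left(-334728 + P{\left(454,-264 \right)}\right) - 24753 = \left(-334728 + \left(271 - 264\right)\right) - 24753 = \left(-334728 + 7\right) - 24753 = -334721 - 24753 = -359474$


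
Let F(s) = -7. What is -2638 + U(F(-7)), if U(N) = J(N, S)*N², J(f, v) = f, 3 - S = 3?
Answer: -2981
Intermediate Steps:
S = 0 (S = 3 - 1*3 = 3 - 3 = 0)
U(N) = N³ (U(N) = N*N² = N³)
-2638 + U(F(-7)) = -2638 + (-7)³ = -2638 - 343 = -2981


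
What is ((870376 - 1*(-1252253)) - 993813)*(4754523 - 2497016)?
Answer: 2548310021712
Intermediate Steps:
((870376 - 1*(-1252253)) - 993813)*(4754523 - 2497016) = ((870376 + 1252253) - 993813)*2257507 = (2122629 - 993813)*2257507 = 1128816*2257507 = 2548310021712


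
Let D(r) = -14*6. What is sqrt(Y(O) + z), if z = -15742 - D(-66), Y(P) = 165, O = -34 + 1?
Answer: I*sqrt(15493) ≈ 124.47*I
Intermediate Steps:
O = -33
D(r) = -84
z = -15658 (z = -15742 - 1*(-84) = -15742 + 84 = -15658)
sqrt(Y(O) + z) = sqrt(165 - 15658) = sqrt(-15493) = I*sqrt(15493)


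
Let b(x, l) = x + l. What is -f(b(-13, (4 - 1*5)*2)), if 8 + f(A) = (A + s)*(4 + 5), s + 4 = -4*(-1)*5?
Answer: -1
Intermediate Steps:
s = 16 (s = -4 - 4*(-1)*5 = -4 + 4*5 = -4 + 20 = 16)
b(x, l) = l + x
f(A) = 136 + 9*A (f(A) = -8 + (A + 16)*(4 + 5) = -8 + (16 + A)*9 = -8 + (144 + 9*A) = 136 + 9*A)
-f(b(-13, (4 - 1*5)*2)) = -(136 + 9*((4 - 1*5)*2 - 13)) = -(136 + 9*((4 - 5)*2 - 13)) = -(136 + 9*(-1*2 - 13)) = -(136 + 9*(-2 - 13)) = -(136 + 9*(-15)) = -(136 - 135) = -1*1 = -1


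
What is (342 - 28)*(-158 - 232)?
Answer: -122460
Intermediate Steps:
(342 - 28)*(-158 - 232) = 314*(-390) = -122460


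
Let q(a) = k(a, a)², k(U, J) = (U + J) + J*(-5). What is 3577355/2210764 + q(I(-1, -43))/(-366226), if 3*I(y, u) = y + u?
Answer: 652920186563/404819628332 ≈ 1.6129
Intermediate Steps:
k(U, J) = U - 4*J (k(U, J) = (J + U) - 5*J = U - 4*J)
I(y, u) = u/3 + y/3 (I(y, u) = (y + u)/3 = (u + y)/3 = u/3 + y/3)
q(a) = 9*a² (q(a) = (a - 4*a)² = (-3*a)² = 9*a²)
3577355/2210764 + q(I(-1, -43))/(-366226) = 3577355/2210764 + (9*((⅓)*(-43) + (⅓)*(-1))²)/(-366226) = 3577355*(1/2210764) + (9*(-43/3 - ⅓)²)*(-1/366226) = 3577355/2210764 + (9*(-44/3)²)*(-1/366226) = 3577355/2210764 + (9*(1936/9))*(-1/366226) = 3577355/2210764 + 1936*(-1/366226) = 3577355/2210764 - 968/183113 = 652920186563/404819628332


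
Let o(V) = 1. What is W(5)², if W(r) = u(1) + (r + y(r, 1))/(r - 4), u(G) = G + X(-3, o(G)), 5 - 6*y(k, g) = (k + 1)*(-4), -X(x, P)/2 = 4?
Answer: 289/36 ≈ 8.0278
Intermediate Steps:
X(x, P) = -8 (X(x, P) = -2*4 = -8)
y(k, g) = 3/2 + 2*k/3 (y(k, g) = ⅚ - (k + 1)*(-4)/6 = ⅚ - (1 + k)*(-4)/6 = ⅚ - (-4 - 4*k)/6 = ⅚ + (⅔ + 2*k/3) = 3/2 + 2*k/3)
u(G) = -8 + G (u(G) = G - 8 = -8 + G)
W(r) = -7 + (3/2 + 5*r/3)/(-4 + r) (W(r) = (-8 + 1) + (r + (3/2 + 2*r/3))/(r - 4) = -7 + (3/2 + 5*r/3)/(-4 + r))
W(5)² = ((177 - 32*5)/(6*(-4 + 5)))² = ((⅙)*(177 - 160)/1)² = ((⅙)*1*17)² = (17/6)² = 289/36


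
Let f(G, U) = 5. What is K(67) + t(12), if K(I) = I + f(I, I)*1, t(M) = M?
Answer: 84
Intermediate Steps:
K(I) = 5 + I (K(I) = I + 5*1 = I + 5 = 5 + I)
K(67) + t(12) = (5 + 67) + 12 = 72 + 12 = 84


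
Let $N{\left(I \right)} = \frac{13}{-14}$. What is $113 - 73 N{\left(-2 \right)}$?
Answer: $\frac{2531}{14} \approx 180.79$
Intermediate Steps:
$N{\left(I \right)} = - \frac{13}{14}$ ($N{\left(I \right)} = 13 \left(- \frac{1}{14}\right) = - \frac{13}{14}$)
$113 - 73 N{\left(-2 \right)} = 113 - - \frac{949}{14} = 113 + \frac{949}{14} = \frac{2531}{14}$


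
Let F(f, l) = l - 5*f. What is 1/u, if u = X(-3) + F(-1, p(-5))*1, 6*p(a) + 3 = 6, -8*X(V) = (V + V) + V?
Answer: 8/53 ≈ 0.15094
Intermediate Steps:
X(V) = -3*V/8 (X(V) = -((V + V) + V)/8 = -(2*V + V)/8 = -3*V/8)
p(a) = 1/2 (p(a) = -1/2 + (1/6)*6 = -1/2 + 1 = 1/2)
u = 53/8 (u = -3/8*(-3) + (1/2 - 5*(-1))*1 = 9/8 + (1/2 + 5)*1 = 9/8 + (11/2)*1 = 9/8 + 11/2 = 53/8 ≈ 6.6250)
1/u = 1/(53/8) = 8/53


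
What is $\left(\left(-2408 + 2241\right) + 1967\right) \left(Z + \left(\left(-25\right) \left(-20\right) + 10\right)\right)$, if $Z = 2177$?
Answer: $4836600$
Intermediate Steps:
$\left(\left(-2408 + 2241\right) + 1967\right) \left(Z + \left(\left(-25\right) \left(-20\right) + 10\right)\right) = \left(\left(-2408 + 2241\right) + 1967\right) \left(2177 + \left(\left(-25\right) \left(-20\right) + 10\right)\right) = \left(-167 + 1967\right) \left(2177 + \left(500 + 10\right)\right) = 1800 \left(2177 + 510\right) = 1800 \cdot 2687 = 4836600$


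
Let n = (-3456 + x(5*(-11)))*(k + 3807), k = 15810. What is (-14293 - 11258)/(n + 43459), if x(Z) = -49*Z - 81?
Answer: 25551/16474055 ≈ 0.0015510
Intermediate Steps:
x(Z) = -81 - 49*Z
n = -16517514 (n = (-3456 + (-81 - 245*(-11)))*(15810 + 3807) = (-3456 + (-81 - 49*(-55)))*19617 = (-3456 + (-81 + 2695))*19617 = (-3456 + 2614)*19617 = -842*19617 = -16517514)
(-14293 - 11258)/(n + 43459) = (-14293 - 11258)/(-16517514 + 43459) = -25551/(-16474055) = -25551*(-1/16474055) = 25551/16474055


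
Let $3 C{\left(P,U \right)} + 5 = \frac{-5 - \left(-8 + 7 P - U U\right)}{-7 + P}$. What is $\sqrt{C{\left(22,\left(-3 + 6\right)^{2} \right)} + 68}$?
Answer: $\frac{\sqrt{583}}{3} \approx 8.0485$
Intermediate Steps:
$C{\left(P,U \right)} = - \frac{5}{3} + \frac{3 + U^{2} - 7 P}{3 \left(-7 + P\right)}$ ($C{\left(P,U \right)} = - \frac{5}{3} + \frac{\left(-5 - \left(-8 + 7 P - U U\right)\right) \frac{1}{-7 + P}}{3} = - \frac{5}{3} + \frac{\left(-5 - \left(-8 - U^{2} + 7 P\right)\right) \frac{1}{-7 + P}}{3} = - \frac{5}{3} + \frac{\left(-5 + \left(8 + U^{2} - 7 P\right)\right) \frac{1}{-7 + P}}{3} = - \frac{5}{3} + \frac{\left(3 + U^{2} - 7 P\right) \frac{1}{-7 + P}}{3} = - \frac{5}{3} + \frac{\frac{1}{-7 + P} \left(3 + U^{2} - 7 P\right)}{3} = - \frac{5}{3} + \frac{3 + U^{2} - 7 P}{3 \left(-7 + P\right)}$)
$\sqrt{C{\left(22,\left(-3 + 6\right)^{2} \right)} + 68} = \sqrt{\frac{38 + \left(\left(-3 + 6\right)^{2}\right)^{2} - 264}{3 \left(-7 + 22\right)} + 68} = \sqrt{\frac{38 + \left(3^{2}\right)^{2} - 264}{3 \cdot 15} + 68} = \sqrt{\frac{1}{3} \cdot \frac{1}{15} \left(38 + 9^{2} - 264\right) + 68} = \sqrt{\frac{1}{3} \cdot \frac{1}{15} \left(38 + 81 - 264\right) + 68} = \sqrt{\frac{1}{3} \cdot \frac{1}{15} \left(-145\right) + 68} = \sqrt{- \frac{29}{9} + 68} = \sqrt{\frac{583}{9}} = \frac{\sqrt{583}}{3}$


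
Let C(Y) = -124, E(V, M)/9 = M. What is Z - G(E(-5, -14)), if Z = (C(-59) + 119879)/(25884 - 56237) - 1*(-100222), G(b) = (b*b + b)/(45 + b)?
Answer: 27430385249/273177 ≈ 1.0041e+5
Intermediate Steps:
E(V, M) = 9*M
G(b) = (b + b²)/(45 + b) (G(b) = (b² + b)/(45 + b) = (b + b²)/(45 + b))
Z = 3041918611/30353 (Z = (-124 + 119879)/(25884 - 56237) - 1*(-100222) = 119755/(-30353) + 100222 = 119755*(-1/30353) + 100222 = -119755/30353 + 100222 = 3041918611/30353 ≈ 1.0022e+5)
Z - G(E(-5, -14)) = 3041918611/30353 - 9*(-14)*(1 + 9*(-14))/(45 + 9*(-14)) = 3041918611/30353 - (-126)*(1 - 126)/(45 - 126) = 3041918611/30353 - (-126)*(-125)/(-81) = 3041918611/30353 - (-126)*(-1)*(-125)/81 = 3041918611/30353 - 1*(-1750/9) = 3041918611/30353 + 1750/9 = 27430385249/273177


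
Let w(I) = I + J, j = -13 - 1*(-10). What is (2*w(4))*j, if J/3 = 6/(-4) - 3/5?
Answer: 69/5 ≈ 13.800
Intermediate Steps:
j = -3 (j = -13 + 10 = -3)
J = -63/10 (J = 3*(6/(-4) - 3/5) = 3*(6*(-1/4) - 3*1/5) = 3*(-3/2 - 3/5) = 3*(-21/10) = -63/10 ≈ -6.3000)
w(I) = -63/10 + I (w(I) = I - 63/10 = -63/10 + I)
(2*w(4))*j = (2*(-63/10 + 4))*(-3) = (2*(-23/10))*(-3) = -23/5*(-3) = 69/5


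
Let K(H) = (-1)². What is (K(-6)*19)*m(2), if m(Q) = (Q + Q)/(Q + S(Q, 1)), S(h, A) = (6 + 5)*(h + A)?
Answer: 76/35 ≈ 2.1714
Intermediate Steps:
K(H) = 1
S(h, A) = 11*A + 11*h (S(h, A) = 11*(A + h) = 11*A + 11*h)
m(Q) = 2*Q/(11 + 12*Q) (m(Q) = (Q + Q)/(Q + (11*1 + 11*Q)) = (2*Q)/(Q + (11 + 11*Q)) = (2*Q)/(11 + 12*Q) = 2*Q/(11 + 12*Q))
(K(-6)*19)*m(2) = (1*19)*(2*2/(11 + 12*2)) = 19*(2*2/(11 + 24)) = 19*(2*2/35) = 19*(2*2*(1/35)) = 19*(4/35) = 76/35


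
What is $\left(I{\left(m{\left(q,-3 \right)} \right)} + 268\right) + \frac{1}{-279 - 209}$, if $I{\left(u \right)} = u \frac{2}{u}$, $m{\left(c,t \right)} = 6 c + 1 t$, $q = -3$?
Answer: $\frac{131759}{488} \approx 270.0$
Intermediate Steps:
$m{\left(c,t \right)} = t + 6 c$ ($m{\left(c,t \right)} = 6 c + t = t + 6 c$)
$I{\left(u \right)} = 2$
$\left(I{\left(m{\left(q,-3 \right)} \right)} + 268\right) + \frac{1}{-279 - 209} = \left(2 + 268\right) + \frac{1}{-279 - 209} = 270 + \frac{1}{-488} = 270 - \frac{1}{488} = \frac{131759}{488}$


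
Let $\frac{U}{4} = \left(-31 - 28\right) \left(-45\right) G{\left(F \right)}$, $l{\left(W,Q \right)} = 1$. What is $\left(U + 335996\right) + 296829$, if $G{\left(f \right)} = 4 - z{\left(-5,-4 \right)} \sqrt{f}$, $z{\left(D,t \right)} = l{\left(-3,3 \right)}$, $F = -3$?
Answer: $675305 - 10620 i \sqrt{3} \approx 6.7531 \cdot 10^{5} - 18394.0 i$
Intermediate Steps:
$z{\left(D,t \right)} = 1$
$G{\left(f \right)} = 4 - \sqrt{f}$ ($G{\left(f \right)} = 4 - 1 \sqrt{f} = 4 - \sqrt{f}$)
$U = 42480 - 10620 i \sqrt{3}$ ($U = 4 \left(-31 - 28\right) \left(-45\right) \left(4 - \sqrt{-3}\right) = 4 \left(-59\right) \left(-45\right) \left(4 - i \sqrt{3}\right) = 4 \cdot 2655 \left(4 - i \sqrt{3}\right) = 4 \left(10620 - 2655 i \sqrt{3}\right) = 42480 - 10620 i \sqrt{3} \approx 42480.0 - 18394.0 i$)
$\left(U + 335996\right) + 296829 = \left(\left(42480 - 10620 i \sqrt{3}\right) + 335996\right) + 296829 = \left(378476 - 10620 i \sqrt{3}\right) + 296829 = 675305 - 10620 i \sqrt{3}$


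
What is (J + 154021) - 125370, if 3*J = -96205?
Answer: -10252/3 ≈ -3417.3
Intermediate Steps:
J = -96205/3 (J = (⅓)*(-96205) = -96205/3 ≈ -32068.)
(J + 154021) - 125370 = (-96205/3 + 154021) - 125370 = 365858/3 - 125370 = -10252/3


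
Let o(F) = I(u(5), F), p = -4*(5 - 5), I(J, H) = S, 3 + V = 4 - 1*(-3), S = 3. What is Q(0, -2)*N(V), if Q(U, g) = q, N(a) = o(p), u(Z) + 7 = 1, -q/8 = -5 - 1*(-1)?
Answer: 96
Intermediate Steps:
q = 32 (q = -8*(-5 - 1*(-1)) = -8*(-5 + 1) = -8*(-4) = 32)
V = 4 (V = -3 + (4 - 1*(-3)) = -3 + (4 + 3) = -3 + 7 = 4)
u(Z) = -6 (u(Z) = -7 + 1 = -6)
I(J, H) = 3
p = 0 (p = -4*0 = 0)
o(F) = 3
N(a) = 3
Q(U, g) = 32
Q(0, -2)*N(V) = 32*3 = 96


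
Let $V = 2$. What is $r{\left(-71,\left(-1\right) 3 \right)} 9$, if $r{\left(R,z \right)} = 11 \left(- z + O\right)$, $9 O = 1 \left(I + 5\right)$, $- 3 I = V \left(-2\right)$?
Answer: $\frac{1100}{3} \approx 366.67$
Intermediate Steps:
$I = \frac{4}{3}$ ($I = - \frac{2 \left(-2\right)}{3} = \left(- \frac{1}{3}\right) \left(-4\right) = \frac{4}{3} \approx 1.3333$)
$O = \frac{19}{27}$ ($O = \frac{1 \left(\frac{4}{3} + 5\right)}{9} = \frac{1 \cdot \frac{19}{3}}{9} = \frac{1}{9} \cdot \frac{19}{3} = \frac{19}{27} \approx 0.7037$)
$r{\left(R,z \right)} = \frac{209}{27} - 11 z$ ($r{\left(R,z \right)} = 11 \left(- z + \frac{19}{27}\right) = 11 \left(\frac{19}{27} - z\right) = \frac{209}{27} - 11 z$)
$r{\left(-71,\left(-1\right) 3 \right)} 9 = \left(\frac{209}{27} - 11 \left(\left(-1\right) 3\right)\right) 9 = \left(\frac{209}{27} - -33\right) 9 = \left(\frac{209}{27} + 33\right) 9 = \frac{1100}{27} \cdot 9 = \frac{1100}{3}$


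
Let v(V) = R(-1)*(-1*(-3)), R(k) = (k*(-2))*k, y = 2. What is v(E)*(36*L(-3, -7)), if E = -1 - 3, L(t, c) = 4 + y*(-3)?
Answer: 432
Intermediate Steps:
L(t, c) = -2 (L(t, c) = 4 + 2*(-3) = 4 - 6 = -2)
R(k) = -2*k² (R(k) = (-2*k)*k = -2*k²)
E = -4
v(V) = -6 (v(V) = (-2*(-1)²)*(-1*(-3)) = -2*1*3 = -2*3 = -6)
v(E)*(36*L(-3, -7)) = -216*(-2) = -6*(-72) = 432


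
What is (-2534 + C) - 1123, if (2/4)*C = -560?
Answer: -4777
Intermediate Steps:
C = -1120 (C = 2*(-560) = -1120)
(-2534 + C) - 1123 = (-2534 - 1120) - 1123 = -3654 - 1123 = -4777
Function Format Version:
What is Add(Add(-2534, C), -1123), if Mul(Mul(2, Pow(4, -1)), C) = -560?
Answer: -4777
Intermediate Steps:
C = -1120 (C = Mul(2, -560) = -1120)
Add(Add(-2534, C), -1123) = Add(Add(-2534, -1120), -1123) = Add(-3654, -1123) = -4777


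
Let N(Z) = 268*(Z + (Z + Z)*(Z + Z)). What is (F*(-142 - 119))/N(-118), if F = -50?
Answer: 2175/2482484 ≈ 0.00087614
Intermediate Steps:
N(Z) = 268*Z + 1072*Z**2 (N(Z) = 268*(Z + (2*Z)*(2*Z)) = 268*(Z + 4*Z**2) = 268*Z + 1072*Z**2)
(F*(-142 - 119))/N(-118) = (-50*(-142 - 119))/((268*(-118)*(1 + 4*(-118)))) = (-50*(-261))/((268*(-118)*(1 - 472))) = 13050/((268*(-118)*(-471))) = 13050/14894904 = 13050*(1/14894904) = 2175/2482484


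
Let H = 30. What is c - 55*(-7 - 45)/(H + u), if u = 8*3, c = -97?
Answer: -1189/27 ≈ -44.037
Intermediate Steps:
u = 24
c - 55*(-7 - 45)/(H + u) = -97 - 55*(-7 - 45)/(30 + 24) = -97 - (-2860)/54 = -97 - 55*(-26/27) = -97 + 1430/27 = -1189/27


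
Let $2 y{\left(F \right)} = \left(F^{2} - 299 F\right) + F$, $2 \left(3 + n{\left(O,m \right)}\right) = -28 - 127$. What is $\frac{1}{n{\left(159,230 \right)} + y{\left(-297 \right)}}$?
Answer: $\frac{1}{88277} \approx 1.1328 \cdot 10^{-5}$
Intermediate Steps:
$n{\left(O,m \right)} = - \frac{161}{2}$ ($n{\left(O,m \right)} = -3 + \frac{-28 - 127}{2} = -3 + \frac{1}{2} \left(-155\right) = -3 - \frac{155}{2} = - \frac{161}{2}$)
$y{\left(F \right)} = \frac{F^{2}}{2} - 149 F$ ($y{\left(F \right)} = \frac{\left(F^{2} - 299 F\right) + F}{2} = \frac{F^{2} - 298 F}{2} = \frac{F^{2}}{2} - 149 F$)
$\frac{1}{n{\left(159,230 \right)} + y{\left(-297 \right)}} = \frac{1}{- \frac{161}{2} + \frac{1}{2} \left(-297\right) \left(-298 - 297\right)} = \frac{1}{- \frac{161}{2} + \frac{1}{2} \left(-297\right) \left(-595\right)} = \frac{1}{- \frac{161}{2} + \frac{176715}{2}} = \frac{1}{88277}$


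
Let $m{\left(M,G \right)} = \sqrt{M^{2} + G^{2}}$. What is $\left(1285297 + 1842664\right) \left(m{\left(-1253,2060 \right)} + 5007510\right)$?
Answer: $15663295987110 + 3127961 \sqrt{5813609} \approx 1.5671 \cdot 10^{13}$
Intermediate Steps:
$m{\left(M,G \right)} = \sqrt{G^{2} + M^{2}}$
$\left(1285297 + 1842664\right) \left(m{\left(-1253,2060 \right)} + 5007510\right) = \left(1285297 + 1842664\right) \left(\sqrt{2060^{2} + \left(-1253\right)^{2}} + 5007510\right) = 3127961 \left(\sqrt{4243600 + 1570009} + 5007510\right) = 3127961 \left(\sqrt{5813609} + 5007510\right) = 3127961 \left(5007510 + \sqrt{5813609}\right) = 15663295987110 + 3127961 \sqrt{5813609}$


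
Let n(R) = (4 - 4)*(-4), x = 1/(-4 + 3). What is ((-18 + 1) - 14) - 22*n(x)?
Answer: -31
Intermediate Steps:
x = -1 (x = 1/(-1) = -1)
n(R) = 0 (n(R) = 0*(-4) = 0)
((-18 + 1) - 14) - 22*n(x) = ((-18 + 1) - 14) - 22*0 = (-17 - 14) + 0 = -31 + 0 = -31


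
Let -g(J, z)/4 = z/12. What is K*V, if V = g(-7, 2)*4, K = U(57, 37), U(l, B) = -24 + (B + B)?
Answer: -400/3 ≈ -133.33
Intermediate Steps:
g(J, z) = -z/3 (g(J, z) = -4*z/12 = -z/3)
U(l, B) = -24 + 2*B
K = 50 (K = -24 + 2*37 = -24 + 74 = 50)
V = -8/3 (V = -⅓*2*4 = -⅔*4 = -8/3 ≈ -2.6667)
K*V = 50*(-8/3) = -400/3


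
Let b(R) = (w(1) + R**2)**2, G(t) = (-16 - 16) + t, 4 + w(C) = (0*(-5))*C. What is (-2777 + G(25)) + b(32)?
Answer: 1037616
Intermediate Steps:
w(C) = -4 (w(C) = -4 + (0*(-5))*C = -4 + 0*C = -4 + 0 = -4)
G(t) = -32 + t
b(R) = (-4 + R**2)**2
(-2777 + G(25)) + b(32) = (-2777 + (-32 + 25)) + (-4 + 32**2)**2 = (-2777 - 7) + (-4 + 1024)**2 = -2784 + 1020**2 = -2784 + 1040400 = 1037616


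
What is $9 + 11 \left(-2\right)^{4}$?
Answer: $185$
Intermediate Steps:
$9 + 11 \left(-2\right)^{4} = 9 + 11 \cdot 16 = 9 + 176 = 185$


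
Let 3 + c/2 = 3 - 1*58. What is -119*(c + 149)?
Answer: -3927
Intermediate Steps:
c = -116 (c = -6 + 2*(3 - 1*58) = -6 + 2*(3 - 58) = -6 + 2*(-55) = -6 - 110 = -116)
-119*(c + 149) = -119*(-116 + 149) = -119*33 = -3927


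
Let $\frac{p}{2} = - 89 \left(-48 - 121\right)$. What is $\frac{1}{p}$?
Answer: $\frac{1}{30082} \approx 3.3242 \cdot 10^{-5}$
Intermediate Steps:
$p = 30082$ ($p = 2 \left(- 89 \left(-48 - 121\right)\right) = 2 \left(\left(-89\right) \left(-169\right)\right) = 2 \cdot 15041 = 30082$)
$\frac{1}{p} = \frac{1}{30082}$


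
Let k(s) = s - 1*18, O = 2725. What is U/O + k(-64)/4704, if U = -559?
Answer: -1426493/6409200 ≈ -0.22257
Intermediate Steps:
k(s) = -18 + s (k(s) = s - 18 = -18 + s)
U/O + k(-64)/4704 = -559/2725 + (-18 - 64)/4704 = -559*1/2725 - 82*1/4704 = -559/2725 - 41/2352 = -1426493/6409200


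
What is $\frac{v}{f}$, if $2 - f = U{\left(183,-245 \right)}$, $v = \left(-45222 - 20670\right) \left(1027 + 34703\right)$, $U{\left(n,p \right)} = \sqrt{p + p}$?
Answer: $- \frac{123911640}{13} - \frac{433690740 i \sqrt{10}}{13} \approx -9.5317 \cdot 10^{6} - 1.055 \cdot 10^{8} i$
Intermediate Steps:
$U{\left(n,p \right)} = \sqrt{2} \sqrt{p}$ ($U{\left(n,p \right)} = \sqrt{2 p} = \sqrt{2} \sqrt{p}$)
$v = -2354321160$ ($v = \left(-65892\right) 35730 = -2354321160$)
$f = 2 - 7 i \sqrt{10}$ ($f = 2 - \sqrt{2} \sqrt{-245} = 2 - \sqrt{2} \cdot 7 i \sqrt{5} = 2 - 7 i \sqrt{10} \approx 2.0 - 22.136 i$)
$\frac{v}{f} = - \frac{2354321160}{2 - 7 i \sqrt{10}}$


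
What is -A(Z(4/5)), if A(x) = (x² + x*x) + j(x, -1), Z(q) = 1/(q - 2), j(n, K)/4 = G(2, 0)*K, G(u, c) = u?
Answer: 119/18 ≈ 6.6111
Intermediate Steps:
j(n, K) = 8*K (j(n, K) = 4*(2*K) = 8*K)
Z(q) = 1/(-2 + q)
A(x) = -8 + 2*x² (A(x) = (x² + x*x) + 8*(-1) = (x² + x²) - 8 = 2*x² - 8 = -8 + 2*x²)
-A(Z(4/5)) = -(-8 + 2*(1/(-2 + 4/5))²) = -(-8 + 2*(1/(-2 + 4*(⅕)))²) = -(-8 + 2*(1/(-2 + ⅘))²) = -(-8 + 2*(1/(-6/5))²) = -(-8 + 2*(-⅚)²) = -(-8 + 2*(25/36)) = -(-8 + 25/18) = -1*(-119/18) = 119/18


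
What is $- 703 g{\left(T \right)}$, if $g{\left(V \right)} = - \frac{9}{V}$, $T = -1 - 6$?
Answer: $- \frac{6327}{7} \approx -903.86$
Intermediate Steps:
$T = -7$ ($T = -1 - 6 = -7$)
$- 703 g{\left(T \right)} = - 703 \left(- \frac{9}{-7}\right) = - 703 \left(\left(-9\right) \left(- \frac{1}{7}\right)\right) = \left(-703\right) \frac{9}{7} = - \frac{6327}{7}$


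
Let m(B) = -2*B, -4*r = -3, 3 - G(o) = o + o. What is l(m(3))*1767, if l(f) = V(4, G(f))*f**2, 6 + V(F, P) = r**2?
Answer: -1383561/4 ≈ -3.4589e+5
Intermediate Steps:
G(o) = 3 - 2*o (G(o) = 3 - (o + o) = 3 - 2*o)
r = 3/4 (r = -1/4*(-3) = 3/4 ≈ 0.75000)
V(F, P) = -87/16 (V(F, P) = -6 + (3/4)**2 = -6 + 9/16 = -87/16)
l(f) = -87*f**2/16
l(m(3))*1767 = -87*(-2*3)**2/16*1767 = -87/16*(-6)**2*1767 = -87/16*36*1767 = -783/4*1767 = -1383561/4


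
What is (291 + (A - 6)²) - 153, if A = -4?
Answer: 238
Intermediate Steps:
(291 + (A - 6)²) - 153 = (291 + (-4 - 6)²) - 153 = (291 + (-10)²) - 153 = (291 + 100) - 153 = 391 - 153 = 238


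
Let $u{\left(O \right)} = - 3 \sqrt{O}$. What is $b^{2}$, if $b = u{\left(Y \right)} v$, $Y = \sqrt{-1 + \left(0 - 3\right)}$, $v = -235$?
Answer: $994050 i \approx 9.9405 \cdot 10^{5} i$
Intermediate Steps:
$Y = 2 i$ ($Y = \sqrt{-1 - 3} = \sqrt{-4} = 2 i \approx 2.0 i$)
$b = 705 + 705 i$ ($b = - 3 \sqrt{2 i} \left(-235\right) = - 3 \left(1 + i\right) \left(-235\right) = \left(-3 - 3 i\right) \left(-235\right) = 705 + 705 i \approx 705.0 + 705.0 i$)
$b^{2} = \left(705 + 705 i\right)^{2}$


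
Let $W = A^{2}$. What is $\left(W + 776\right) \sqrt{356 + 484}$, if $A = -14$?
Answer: $1944 \sqrt{210} \approx 28171.0$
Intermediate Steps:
$W = 196$ ($W = \left(-14\right)^{2} = 196$)
$\left(W + 776\right) \sqrt{356 + 484} = \left(196 + 776\right) \sqrt{356 + 484} = 972 \sqrt{840} = 972 \cdot 2 \sqrt{210} = 1944 \sqrt{210}$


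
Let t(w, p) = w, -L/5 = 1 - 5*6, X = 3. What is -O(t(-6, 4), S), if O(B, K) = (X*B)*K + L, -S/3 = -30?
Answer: 1475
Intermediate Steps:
S = 90 (S = -3*(-30) = 90)
L = 145 (L = -5*(1 - 5*6) = -5*(1 - 30) = -5*(-29) = 145)
O(B, K) = 145 + 3*B*K (O(B, K) = (3*B)*K + 145 = 3*B*K + 145 = 145 + 3*B*K)
-O(t(-6, 4), S) = -(145 + 3*(-6)*90) = -(145 - 1620) = -1*(-1475) = 1475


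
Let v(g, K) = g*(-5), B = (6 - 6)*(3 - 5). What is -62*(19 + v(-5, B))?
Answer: -2728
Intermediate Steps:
B = 0 (B = 0*(-2) = 0)
v(g, K) = -5*g
-62*(19 + v(-5, B)) = -62*(19 - 5*(-5)) = -62*(19 + 25) = -62*44 = -2728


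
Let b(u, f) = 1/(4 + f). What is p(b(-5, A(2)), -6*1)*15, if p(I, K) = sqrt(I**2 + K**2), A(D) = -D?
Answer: 15*sqrt(145)/2 ≈ 90.312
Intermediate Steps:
p(b(-5, A(2)), -6*1)*15 = sqrt((1/(4 - 1*2))**2 + (-6*1)**2)*15 = sqrt((1/(4 - 2))**2 + (-6)**2)*15 = sqrt((1/2)**2 + 36)*15 = sqrt(1/4 + 36)*15 = sqrt(145/4)*15 = (sqrt(145)/2)*15 = 15*sqrt(145)/2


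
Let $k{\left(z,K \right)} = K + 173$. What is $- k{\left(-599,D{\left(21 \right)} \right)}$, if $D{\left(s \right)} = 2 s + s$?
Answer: $-236$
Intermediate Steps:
$D{\left(s \right)} = 3 s$
$k{\left(z,K \right)} = 173 + K$
$- k{\left(-599,D{\left(21 \right)} \right)} = - (173 + 3 \cdot 21) = - (173 + 63) = \left(-1\right) 236 = -236$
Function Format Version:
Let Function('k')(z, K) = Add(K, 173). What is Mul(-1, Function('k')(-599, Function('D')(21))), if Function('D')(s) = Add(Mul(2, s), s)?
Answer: -236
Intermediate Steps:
Function('D')(s) = Mul(3, s)
Function('k')(z, K) = Add(173, K)
Mul(-1, Function('k')(-599, Function('D')(21))) = Mul(-1, Add(173, Mul(3, 21))) = Mul(-1, Add(173, 63)) = Mul(-1, 236) = -236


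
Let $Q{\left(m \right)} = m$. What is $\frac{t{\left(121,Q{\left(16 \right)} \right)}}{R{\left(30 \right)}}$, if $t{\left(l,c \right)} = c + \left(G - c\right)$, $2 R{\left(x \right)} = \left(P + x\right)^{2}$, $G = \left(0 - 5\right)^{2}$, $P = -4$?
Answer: $\frac{25}{338} \approx 0.073964$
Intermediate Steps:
$G = 25$ ($G = \left(-5\right)^{2} = 25$)
$R{\left(x \right)} = \frac{\left(-4 + x\right)^{2}}{2}$
$t{\left(l,c \right)} = 25$ ($t{\left(l,c \right)} = c - \left(-25 + c\right) = 25$)
$\frac{t{\left(121,Q{\left(16 \right)} \right)}}{R{\left(30 \right)}} = \frac{25}{\frac{1}{2} \left(-4 + 30\right)^{2}} = \frac{25}{\frac{1}{2} \cdot 26^{2}} = \frac{25}{\frac{1}{2} \cdot 676} = \frac{25}{338}$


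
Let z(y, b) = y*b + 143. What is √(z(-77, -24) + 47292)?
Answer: √49283 ≈ 222.00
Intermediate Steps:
z(y, b) = 143 + b*y (z(y, b) = b*y + 143 = 143 + b*y)
√(z(-77, -24) + 47292) = √((143 - 24*(-77)) + 47292) = √((143 + 1848) + 47292) = √(1991 + 47292) = √49283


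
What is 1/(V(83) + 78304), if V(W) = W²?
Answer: 1/85193 ≈ 1.1738e-5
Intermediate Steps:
1/(V(83) + 78304) = 1/(83² + 78304) = 1/(6889 + 78304) = 1/85193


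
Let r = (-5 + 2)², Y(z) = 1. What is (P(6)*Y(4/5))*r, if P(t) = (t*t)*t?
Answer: 1944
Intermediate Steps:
P(t) = t³ (P(t) = t²*t = t³)
r = 9 (r = (-3)² = 9)
(P(6)*Y(4/5))*r = (6³*1)*9 = (216*1)*9 = 216*9 = 1944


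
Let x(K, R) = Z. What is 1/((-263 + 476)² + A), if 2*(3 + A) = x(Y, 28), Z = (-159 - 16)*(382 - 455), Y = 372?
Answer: 2/103507 ≈ 1.9322e-5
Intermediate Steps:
Z = 12775 (Z = -175*(-73) = 12775)
x(K, R) = 12775
A = 12769/2 (A = -3 + (½)*12775 = -3 + 12775/2 = 12769/2 ≈ 6384.5)
1/((-263 + 476)² + A) = 1/((-263 + 476)² + 12769/2) = 1/(213² + 12769/2) = 1/(45369 + 12769/2) = 1/(103507/2) = 2/103507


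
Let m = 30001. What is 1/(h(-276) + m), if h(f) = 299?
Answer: 1/30300 ≈ 3.3003e-5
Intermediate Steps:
1/(h(-276) + m) = 1/(299 + 30001) = 1/30300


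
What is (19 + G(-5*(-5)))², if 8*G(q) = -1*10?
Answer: 5041/16 ≈ 315.06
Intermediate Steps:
G(q) = -5/4 (G(q) = (-1*10)/8 = (⅛)*(-10) = -5/4)
(19 + G(-5*(-5)))² = (19 - 5/4)² = (71/4)² = 5041/16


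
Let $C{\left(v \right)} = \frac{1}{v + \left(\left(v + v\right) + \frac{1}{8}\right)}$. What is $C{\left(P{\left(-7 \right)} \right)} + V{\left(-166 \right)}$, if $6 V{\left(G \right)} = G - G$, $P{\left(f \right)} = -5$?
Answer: $- \frac{8}{119} \approx -0.067227$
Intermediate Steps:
$C{\left(v \right)} = \frac{1}{\frac{1}{8} + 3 v}$ ($C{\left(v \right)} = \frac{1}{v + \left(2 v + \frac{1}{8}\right)} = \frac{1}{v + \left(\frac{1}{8} + 2 v\right)} = \frac{1}{\frac{1}{8} + 3 v}$)
$V{\left(G \right)} = 0$ ($V{\left(G \right)} = \frac{G - G}{6} = \frac{1}{6} \cdot 0 = 0$)
$C{\left(P{\left(-7 \right)} \right)} + V{\left(-166 \right)} = \frac{8}{1 + 24 \left(-5\right)} + 0 = \frac{8}{1 - 120} + 0 = \frac{8}{-119} + 0 = 8 \left(- \frac{1}{119}\right) + 0 = - \frac{8}{119} + 0 = - \frac{8}{119}$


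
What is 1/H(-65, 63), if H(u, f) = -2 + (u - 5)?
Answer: -1/72 ≈ -0.013889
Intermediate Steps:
H(u, f) = -7 + u (H(u, f) = -2 + (-5 + u) = -7 + u)
1/H(-65, 63) = 1/(-7 - 65) = 1/(-72) = -1/72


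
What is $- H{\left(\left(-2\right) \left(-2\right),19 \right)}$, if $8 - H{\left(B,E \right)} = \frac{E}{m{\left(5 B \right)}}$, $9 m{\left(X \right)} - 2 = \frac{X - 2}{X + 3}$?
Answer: $\frac{3421}{64} \approx 53.453$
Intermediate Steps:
$m{\left(X \right)} = \frac{2}{9} + \frac{-2 + X}{9 \left(3 + X\right)}$ ($m{\left(X \right)} = \frac{2}{9} + \frac{\left(X - 2\right) \frac{1}{X + 3}}{9} = \frac{2}{9} + \frac{\left(X + \left(-3 + 1\right)\right) \frac{1}{3 + X}}{9} = \frac{2}{9} + \frac{\left(X - 2\right) \frac{1}{3 + X}}{9} = \frac{2}{9} + \frac{\left(-2 + X\right) \frac{1}{3 + X}}{9} = \frac{2}{9} + \frac{\frac{1}{3 + X} \left(-2 + X\right)}{9} = \frac{2}{9} + \frac{-2 + X}{9 \left(3 + X\right)}$)
$H{\left(B,E \right)} = 8 - \frac{9 E \left(3 + 5 B\right)}{4 + 15 B}$ ($H{\left(B,E \right)} = 8 - \frac{E}{\frac{1}{9} \frac{1}{3 + 5 B} \left(4 + 3 \cdot 5 B\right)} = 8 - \frac{E}{\frac{1}{9} \frac{1}{3 + 5 B} \left(4 + 15 B\right)} = 8 - E \frac{9 \left(3 + 5 B\right)}{4 + 15 B} = 8 - \frac{9 E \left(3 + 5 B\right)}{4 + 15 B}$)
$- H{\left(\left(-2\right) \left(-2\right),19 \right)} = - \frac{32 + 120 \left(\left(-2\right) \left(-2\right)\right) - 171 \left(3 + 5 \left(\left(-2\right) \left(-2\right)\right)\right)}{4 + 15 \left(\left(-2\right) \left(-2\right)\right)} = - \frac{32 + 120 \cdot 4 - 171 \left(3 + 5 \cdot 4\right)}{4 + 15 \cdot 4} = - \frac{32 + 480 - 171 \left(3 + 20\right)}{4 + 60} = - \frac{32 + 480 - 171 \cdot 23}{64} = - \frac{32 + 480 - 3933}{64} = - \frac{-3421}{64} = \left(-1\right) \left(- \frac{3421}{64}\right) = \frac{3421}{64}$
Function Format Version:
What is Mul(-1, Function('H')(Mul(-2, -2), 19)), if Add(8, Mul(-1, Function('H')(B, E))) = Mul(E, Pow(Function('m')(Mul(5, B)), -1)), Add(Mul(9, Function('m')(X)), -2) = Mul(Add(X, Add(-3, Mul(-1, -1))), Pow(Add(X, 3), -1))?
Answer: Rational(3421, 64) ≈ 53.453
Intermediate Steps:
Function('m')(X) = Add(Rational(2, 9), Mul(Rational(1, 9), Pow(Add(3, X), -1), Add(-2, X))) (Function('m')(X) = Add(Rational(2, 9), Mul(Rational(1, 9), Mul(Add(X, Add(-3, Mul(-1, -1))), Pow(Add(X, 3), -1)))) = Add(Rational(2, 9), Mul(Rational(1, 9), Mul(Add(X, Add(-3, 1)), Pow(Add(3, X), -1)))) = Add(Rational(2, 9), Mul(Rational(1, 9), Mul(Add(X, -2), Pow(Add(3, X), -1)))) = Add(Rational(2, 9), Mul(Rational(1, 9), Mul(Add(-2, X), Pow(Add(3, X), -1)))) = Add(Rational(2, 9), Mul(Rational(1, 9), Mul(Pow(Add(3, X), -1), Add(-2, X)))) = Add(Rational(2, 9), Mul(Rational(1, 9), Pow(Add(3, X), -1), Add(-2, X))))
Function('H')(B, E) = Add(8, Mul(-9, E, Pow(Add(4, Mul(15, B)), -1), Add(3, Mul(5, B)))) (Function('H')(B, E) = Add(8, Mul(-1, Mul(E, Pow(Mul(Rational(1, 9), Pow(Add(3, Mul(5, B)), -1), Add(4, Mul(3, Mul(5, B)))), -1)))) = Add(8, Mul(-1, Mul(E, Pow(Mul(Rational(1, 9), Pow(Add(3, Mul(5, B)), -1), Add(4, Mul(15, B))), -1)))) = Add(8, Mul(-1, Mul(E, Mul(9, Pow(Add(4, Mul(15, B)), -1), Add(3, Mul(5, B)))))) = Add(8, Mul(-1, Mul(9, E, Pow(Add(4, Mul(15, B)), -1), Add(3, Mul(5, B))))) = Add(8, Mul(-9, E, Pow(Add(4, Mul(15, B)), -1), Add(3, Mul(5, B)))))
Mul(-1, Function('H')(Mul(-2, -2), 19)) = Mul(-1, Mul(Pow(Add(4, Mul(15, Mul(-2, -2))), -1), Add(32, Mul(120, Mul(-2, -2)), Mul(-9, 19, Add(3, Mul(5, Mul(-2, -2))))))) = Mul(-1, Mul(Pow(Add(4, Mul(15, 4)), -1), Add(32, Mul(120, 4), Mul(-9, 19, Add(3, Mul(5, 4)))))) = Mul(-1, Mul(Pow(Add(4, 60), -1), Add(32, 480, Mul(-9, 19, Add(3, 20))))) = Mul(-1, Mul(Pow(64, -1), Add(32, 480, Mul(-9, 19, 23)))) = Mul(-1, Mul(Rational(1, 64), Add(32, 480, -3933))) = Mul(-1, Mul(Rational(1, 64), -3421)) = Mul(-1, Rational(-3421, 64)) = Rational(3421, 64)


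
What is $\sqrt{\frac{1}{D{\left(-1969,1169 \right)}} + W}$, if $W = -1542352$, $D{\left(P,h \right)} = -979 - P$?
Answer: $\frac{i \sqrt{167962132690}}{330} \approx 1241.9 i$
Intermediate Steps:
$\sqrt{\frac{1}{D{\left(-1969,1169 \right)}} + W} = \sqrt{\frac{1}{-979 - -1969} - 1542352} = \sqrt{\frac{1}{-979 + 1969} - 1542352} = \sqrt{\frac{1}{990} - 1542352} = \sqrt{- \frac{1526928479}{990}} = \frac{i \sqrt{167962132690}}{330}$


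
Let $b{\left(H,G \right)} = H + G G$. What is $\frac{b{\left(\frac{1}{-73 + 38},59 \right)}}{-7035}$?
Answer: $- \frac{121834}{246225} \approx -0.49481$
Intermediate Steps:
$b{\left(H,G \right)} = H + G^{2}$
$\frac{b{\left(\frac{1}{-73 + 38},59 \right)}}{-7035} = \frac{\frac{1}{-73 + 38} + 59^{2}}{-7035} = \left(\frac{1}{-35} + 3481\right) \left(- \frac{1}{7035}\right) = \left(- \frac{1}{35} + 3481\right) \left(- \frac{1}{7035}\right) = \frac{121834}{35} \left(- \frac{1}{7035}\right) = - \frac{121834}{246225}$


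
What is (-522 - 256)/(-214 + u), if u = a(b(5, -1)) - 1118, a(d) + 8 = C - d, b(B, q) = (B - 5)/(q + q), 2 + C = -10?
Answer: 389/676 ≈ 0.57544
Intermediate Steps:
C = -12 (C = -2 - 10 = -12)
b(B, q) = (-5 + B)/(2*q) (b(B, q) = (-5 + B)/((2*q)) = (-5 + B)*(1/(2*q)) = (-5 + B)/(2*q))
a(d) = -20 - d (a(d) = -8 + (-12 - d) = -20 - d)
u = -1138 (u = (-20 - (-5 + 5)/(2*(-1))) - 1118 = (-20 - (-1)*0/2) - 1118 = (-20 - 1*0) - 1118 = (-20 + 0) - 1118 = -20 - 1118 = -1138)
(-522 - 256)/(-214 + u) = (-522 - 256)/(-214 - 1138) = -778/(-1352) = -778*(-1/1352) = 389/676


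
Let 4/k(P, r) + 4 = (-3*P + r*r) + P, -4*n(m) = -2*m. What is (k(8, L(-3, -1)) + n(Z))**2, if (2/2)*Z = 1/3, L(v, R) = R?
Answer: 25/12996 ≈ 0.0019237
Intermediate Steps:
Z = 1/3 ≈ 0.33333
n(m) = m/2 (n(m) = -(-1)*m/2 = m/2)
k(P, r) = 4/(-4 + r**2 - 2*P) (k(P, r) = 4/(-4 + ((-3*P + r*r) + P)) = 4/(-4 + ((-3*P + r**2) + P)) = 4/(-4 + ((r**2 - 3*P) + P)) = 4/(-4 + (r**2 - 2*P)) = 4/(-4 + r**2 - 2*P))
(k(8, L(-3, -1)) + n(Z))**2 = (4/(-4 + (-1)**2 - 2*8) + (1/2)*(1/3))**2 = (4/(-4 + 1 - 16) + 1/6)**2 = (4/(-19) + 1/6)**2 = (4*(-1/19) + 1/6)**2 = (-4/19 + 1/6)**2 = (-5/114)**2 = 25/12996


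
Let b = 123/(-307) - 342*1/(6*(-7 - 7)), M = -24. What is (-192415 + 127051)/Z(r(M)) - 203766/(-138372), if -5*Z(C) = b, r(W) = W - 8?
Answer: 10798363256339/121283058 ≈ 89034.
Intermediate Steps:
r(W) = -8 + W
b = 15777/4298 (b = 123*(-1/307) - 342/((-14*6)) = -123/307 - 342/(-84) = -123/307 - 342*(-1/84) = -123/307 + 57/14 = 15777/4298 ≈ 3.6708)
Z(C) = -15777/21490 (Z(C) = -⅕*15777/4298 = -15777/21490)
(-192415 + 127051)/Z(r(M)) - 203766/(-138372) = (-192415 + 127051)/(-15777/21490) - 203766/(-138372) = -65364*(-21490/15777) - 203766*(-1/138372) = 468224120/5259 + 33961/23062 = 10798363256339/121283058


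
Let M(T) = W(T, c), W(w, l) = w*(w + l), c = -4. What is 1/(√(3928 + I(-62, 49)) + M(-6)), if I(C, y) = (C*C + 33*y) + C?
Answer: -20/1909 + √9327/5727 ≈ 0.0063867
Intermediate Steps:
I(C, y) = C + C² + 33*y (I(C, y) = (C² + 33*y) + C = C + C² + 33*y)
W(w, l) = w*(l + w)
M(T) = T*(-4 + T)
1/(√(3928 + I(-62, 49)) + M(-6)) = 1/(√(3928 + (-62 + (-62)² + 33*49)) - 6*(-4 - 6)) = 1/(√(3928 + (-62 + 3844 + 1617)) - 6*(-10)) = 1/(√(3928 + 5399) + 60) = 1/(√9327 + 60) = 1/(60 + √9327)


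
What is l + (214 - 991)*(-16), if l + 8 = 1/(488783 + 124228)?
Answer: 7616048665/613011 ≈ 12424.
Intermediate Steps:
l = -4904087/613011 (l = -8 + 1/(488783 + 124228) = -8 + 1/613011 = -4904087/613011 ≈ -8.0000)
l + (214 - 991)*(-16) = -4904087/613011 + (214 - 991)*(-16) = -4904087/613011 - 777*(-16) = -4904087/613011 + 12432 = 7616048665/613011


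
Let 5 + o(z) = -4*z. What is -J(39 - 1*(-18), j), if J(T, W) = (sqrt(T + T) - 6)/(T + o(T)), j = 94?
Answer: -3/88 + sqrt(114)/176 ≈ 0.026574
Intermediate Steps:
o(z) = -5 - 4*z
J(T, W) = (-6 + sqrt(2)*sqrt(T))/(-5 - 3*T) (J(T, W) = (sqrt(T + T) - 6)/(T + (-5 - 4*T)) = (sqrt(2*T) - 6)/(-5 - 3*T) = (sqrt(2)*sqrt(T) - 6)/(-5 - 3*T) = (-6 + sqrt(2)*sqrt(T))/(-5 - 3*T))
-J(39 - 1*(-18), j) = -(6 - sqrt(2)*sqrt(39 - 1*(-18)))/(5 + 3*(39 - 1*(-18))) = -(6 - sqrt(2)*sqrt(39 + 18))/(5 + 3*(39 + 18)) = -(6 - sqrt(2)*sqrt(57))/(5 + 3*57) = -(6 - sqrt(114))/(5 + 171) = -(6 - sqrt(114))/176 = -(3/88 - sqrt(114)/176) = -3/88 + sqrt(114)/176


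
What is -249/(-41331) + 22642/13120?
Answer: 156513897/90377120 ≈ 1.7318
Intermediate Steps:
-249/(-41331) + 22642/13120 = -249*(-1/41331) + 22642*(1/13120) = 83/13777 + 11321/6560 = 156513897/90377120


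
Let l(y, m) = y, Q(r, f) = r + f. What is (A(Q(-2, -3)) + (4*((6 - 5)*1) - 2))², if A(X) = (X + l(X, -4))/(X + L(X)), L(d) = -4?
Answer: 784/81 ≈ 9.6790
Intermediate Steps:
Q(r, f) = f + r
A(X) = 2*X/(-4 + X) (A(X) = (X + X)/(X - 4) = (2*X)/(-4 + X) = 2*X/(-4 + X))
(A(Q(-2, -3)) + (4*((6 - 5)*1) - 2))² = (2*(-3 - 2)/(-4 + (-3 - 2)) + (4*((6 - 5)*1) - 2))² = (2*(-5)/(-4 - 5) + (4*(1*1) - 2))² = (2*(-5)/(-9) + (4*1 - 2))² = (2*(-5)*(-⅑) + (4 - 2))² = (10/9 + 2)² = (28/9)² = 784/81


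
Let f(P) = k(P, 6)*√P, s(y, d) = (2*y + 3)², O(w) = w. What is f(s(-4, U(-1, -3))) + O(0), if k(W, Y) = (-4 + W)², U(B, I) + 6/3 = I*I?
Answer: 2205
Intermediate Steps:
U(B, I) = -2 + I² (U(B, I) = -2 + I*I = -2 + I²)
s(y, d) = (3 + 2*y)²
f(P) = √P*(-4 + P)² (f(P) = (-4 + P)²*√P = √P*(-4 + P)²)
f(s(-4, U(-1, -3))) + O(0) = √((3 + 2*(-4))²)*(-4 + (3 + 2*(-4))²)² + 0 = √((3 - 8)²)*(-4 + (3 - 8)²)² + 0 = √((-5)²)*(-4 + (-5)²)² + 0 = √25*(-4 + 25)² + 0 = 5*21² + 0 = 5*441 + 0 = 2205 + 0 = 2205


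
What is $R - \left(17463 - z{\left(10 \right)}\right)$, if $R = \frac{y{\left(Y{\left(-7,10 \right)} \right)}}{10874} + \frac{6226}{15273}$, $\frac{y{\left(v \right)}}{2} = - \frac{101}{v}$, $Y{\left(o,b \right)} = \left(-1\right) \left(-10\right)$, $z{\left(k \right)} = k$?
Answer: $- \frac{14492512238483}{830393010} \approx -17453.0$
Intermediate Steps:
$Y{\left(o,b \right)} = 10$
$y{\left(v \right)} = - \frac{202}{v}$ ($y{\left(v \right)} = 2 \left(- \frac{101}{v}\right) = - \frac{202}{v}$)
$R = \frac{336965047}{830393010}$ ($R = \frac{\left(-202\right) \frac{1}{10}}{10874} + \frac{6226}{15273} = \left(-202\right) \frac{1}{10} \cdot \frac{1}{10874} + 6226 \cdot \frac{1}{15273} = \left(- \frac{101}{5}\right) \frac{1}{10874} + \frac{6226}{15273} = - \frac{101}{54370} + \frac{6226}{15273} = \frac{336965047}{830393010} \approx 0.40579$)
$R - \left(17463 - z{\left(10 \right)}\right) = \frac{336965047}{830393010} - \left(17463 - 10\right) = \frac{336965047}{830393010} - 17453 = - \frac{14492512238483}{830393010}$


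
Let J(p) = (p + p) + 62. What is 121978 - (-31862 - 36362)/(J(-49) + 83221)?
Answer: 10146808154/83185 ≈ 1.2198e+5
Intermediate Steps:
J(p) = 62 + 2*p (J(p) = 2*p + 62 = 62 + 2*p)
121978 - (-31862 - 36362)/(J(-49) + 83221) = 121978 - (-31862 - 36362)/((62 + 2*(-49)) + 83221) = 121978 - (-68224)/((62 - 98) + 83221) = 121978 - (-68224)/(-36 + 83221) = 121978 - (-68224)/83185 = 121978 - 1*(-68224/83185) = 121978 + 68224/83185 = 10146808154/83185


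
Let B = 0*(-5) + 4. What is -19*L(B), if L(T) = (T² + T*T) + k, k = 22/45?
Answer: -27778/45 ≈ -617.29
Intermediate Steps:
k = 22/45 (k = 22*(1/45) = 22/45 ≈ 0.48889)
B = 4 (B = 0 + 4 = 4)
L(T) = 22/45 + 2*T² (L(T) = (T² + T*T) + 22/45 = (T² + T²) + 22/45 = 2*T² + 22/45 = 22/45 + 2*T²)
-19*L(B) = -19*(22/45 + 2*4²) = -19*(22/45 + 2*16) = -19*(22/45 + 32) = -19*1462/45 = -27778/45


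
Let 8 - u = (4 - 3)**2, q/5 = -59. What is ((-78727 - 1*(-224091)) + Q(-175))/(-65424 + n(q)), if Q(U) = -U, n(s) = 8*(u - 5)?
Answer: -145539/65408 ≈ -2.2251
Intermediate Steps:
q = -295 (q = 5*(-59) = -295)
u = 7 (u = 8 - (4 - 3)**2 = 8 - 1*1**2 = 8 - 1*1 = 8 - 1 = 7)
n(s) = 16 (n(s) = 8*(7 - 5) = 8*2 = 16)
((-78727 - 1*(-224091)) + Q(-175))/(-65424 + n(q)) = ((-78727 - 1*(-224091)) - 1*(-175))/(-65424 + 16) = ((-78727 + 224091) + 175)/(-65408) = (145364 + 175)*(-1/65408) = 145539*(-1/65408) = -145539/65408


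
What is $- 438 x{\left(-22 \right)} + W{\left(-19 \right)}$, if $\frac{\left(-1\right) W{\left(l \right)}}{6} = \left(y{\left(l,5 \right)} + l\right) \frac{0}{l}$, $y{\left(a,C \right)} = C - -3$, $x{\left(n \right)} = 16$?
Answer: $-7008$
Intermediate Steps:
$y{\left(a,C \right)} = 3 + C$ ($y{\left(a,C \right)} = C + 3 = 3 + C$)
$W{\left(l \right)} = 0$ ($W{\left(l \right)} = - 6 \left(\left(3 + 5\right) + l\right) \frac{0}{l} = - 6 \left(8 + l\right) 0 = \left(-6\right) 0 = 0$)
$- 438 x{\left(-22 \right)} + W{\left(-19 \right)} = \left(-438\right) 16 + 0 = -7008 + 0 = -7008$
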